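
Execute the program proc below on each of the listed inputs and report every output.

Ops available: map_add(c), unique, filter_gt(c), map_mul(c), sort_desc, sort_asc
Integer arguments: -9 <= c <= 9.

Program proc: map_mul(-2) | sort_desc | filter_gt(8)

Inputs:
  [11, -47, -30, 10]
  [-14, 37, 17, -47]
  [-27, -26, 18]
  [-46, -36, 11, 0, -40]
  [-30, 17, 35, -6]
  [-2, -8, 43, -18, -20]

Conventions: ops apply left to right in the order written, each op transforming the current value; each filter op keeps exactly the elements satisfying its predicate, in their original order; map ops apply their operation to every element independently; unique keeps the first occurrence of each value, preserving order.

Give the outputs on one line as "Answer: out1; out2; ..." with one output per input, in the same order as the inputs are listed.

[94, 60]; [94, 28]; [54, 52]; [92, 80, 72]; [60, 12]; [40, 36, 16]

Execution, op by op:
  [11, -47, -30, 10] -> [-22, 94, 60, -20] -> [94, 60, -20, -22] -> [94, 60]
  [-14, 37, 17, -47] -> [28, -74, -34, 94] -> [94, 28, -34, -74] -> [94, 28]
  [-27, -26, 18] -> [54, 52, -36] -> [54, 52, -36] -> [54, 52]
  [-46, -36, 11, 0, -40] -> [92, 72, -22, 0, 80] -> [92, 80, 72, 0, -22] -> [92, 80, 72]
  [-30, 17, 35, -6] -> [60, -34, -70, 12] -> [60, 12, -34, -70] -> [60, 12]
  [-2, -8, 43, -18, -20] -> [4, 16, -86, 36, 40] -> [40, 36, 16, 4, -86] -> [40, 36, 16]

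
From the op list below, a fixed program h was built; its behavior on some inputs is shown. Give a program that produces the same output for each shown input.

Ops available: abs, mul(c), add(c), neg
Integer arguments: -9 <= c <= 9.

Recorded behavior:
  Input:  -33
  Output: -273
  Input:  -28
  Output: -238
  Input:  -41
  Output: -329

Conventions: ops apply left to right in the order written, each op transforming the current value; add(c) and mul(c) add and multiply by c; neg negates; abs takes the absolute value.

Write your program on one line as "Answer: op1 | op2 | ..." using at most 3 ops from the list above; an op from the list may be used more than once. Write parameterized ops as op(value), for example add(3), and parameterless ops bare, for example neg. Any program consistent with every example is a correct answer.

add(-6) | mul(-7) | neg

Check, running the answer program on each example:
  -33 -> -39 -> 273 -> -273
  -28 -> -34 -> 238 -> -238
  -41 -> -47 -> 329 -> -329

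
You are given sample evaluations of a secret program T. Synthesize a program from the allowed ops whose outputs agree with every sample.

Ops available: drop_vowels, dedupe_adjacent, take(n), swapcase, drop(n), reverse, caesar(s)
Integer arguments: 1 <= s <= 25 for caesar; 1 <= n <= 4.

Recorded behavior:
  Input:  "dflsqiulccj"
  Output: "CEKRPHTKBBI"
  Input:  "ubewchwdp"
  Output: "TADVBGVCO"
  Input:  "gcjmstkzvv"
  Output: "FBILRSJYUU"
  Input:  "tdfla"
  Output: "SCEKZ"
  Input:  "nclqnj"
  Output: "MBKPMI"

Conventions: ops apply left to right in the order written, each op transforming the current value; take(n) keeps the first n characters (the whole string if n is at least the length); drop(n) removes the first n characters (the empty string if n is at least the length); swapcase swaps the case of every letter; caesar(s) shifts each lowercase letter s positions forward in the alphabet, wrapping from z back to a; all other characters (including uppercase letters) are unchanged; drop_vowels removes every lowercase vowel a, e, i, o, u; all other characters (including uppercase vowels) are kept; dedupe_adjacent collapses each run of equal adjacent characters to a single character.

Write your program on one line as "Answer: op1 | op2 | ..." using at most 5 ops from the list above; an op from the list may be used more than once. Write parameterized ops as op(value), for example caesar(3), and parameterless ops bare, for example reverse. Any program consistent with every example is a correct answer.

caesar(2) | reverse | caesar(23) | reverse | swapcase

Check, running the answer program on each example:
  "dflsqiulccj" -> "fhnuskwneel" -> "leenwksunhf" -> "ibbkthprkec" -> "cekrphtkbbi" -> "CEKRPHTKBBI"
  "ubewchwdp" -> "wdgyejyfr" -> "rfyjeygdw" -> "ocvgbvdat" -> "tadvbgvco" -> "TADVBGVCO"
  "gcjmstkzvv" -> "ielouvmbxx" -> "xxbmvuolei" -> "uuyjsrlibf" -> "fbilrsjyuu" -> "FBILRSJYUU"
  "tdfla" -> "vfhnc" -> "cnhfv" -> "zkecs" -> "scekz" -> "SCEKZ"
  "nclqnj" -> "penspl" -> "lpsnep" -> "impkbm" -> "mbkpmi" -> "MBKPMI"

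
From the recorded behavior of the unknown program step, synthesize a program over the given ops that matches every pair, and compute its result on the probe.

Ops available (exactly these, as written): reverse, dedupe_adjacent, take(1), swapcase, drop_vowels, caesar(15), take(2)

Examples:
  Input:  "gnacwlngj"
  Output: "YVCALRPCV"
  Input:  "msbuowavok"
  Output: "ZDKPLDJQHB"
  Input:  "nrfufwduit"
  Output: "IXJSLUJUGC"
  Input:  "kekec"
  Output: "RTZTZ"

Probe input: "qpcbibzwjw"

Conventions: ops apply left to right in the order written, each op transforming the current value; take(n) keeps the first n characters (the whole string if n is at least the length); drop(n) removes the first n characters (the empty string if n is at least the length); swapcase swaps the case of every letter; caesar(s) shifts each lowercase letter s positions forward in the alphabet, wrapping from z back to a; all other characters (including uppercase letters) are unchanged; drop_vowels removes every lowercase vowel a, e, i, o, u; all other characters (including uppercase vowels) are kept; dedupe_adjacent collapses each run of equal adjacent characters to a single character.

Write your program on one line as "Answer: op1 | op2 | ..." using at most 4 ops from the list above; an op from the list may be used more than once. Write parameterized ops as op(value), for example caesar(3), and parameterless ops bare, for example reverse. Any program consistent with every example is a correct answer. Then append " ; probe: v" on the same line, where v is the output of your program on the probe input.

caesar(15) | swapcase | reverse ; probe: "LYLOQXQREF"

Check, running the answer program on each example:
  "gnacwlngj" -> "vcprlacvy" -> "VCPRLACVY" -> "YVCALRPCV"
  "msbuowavok" -> "bhqjdlpkdz" -> "BHQJDLPKDZ" -> "ZDKPLDJQHB"
  "nrfufwduit" -> "cgujulsjxi" -> "CGUJULSJXI" -> "IXJSLUJUGC"
  "kekec" -> "ztztr" -> "ZTZTR" -> "RTZTZ"
  probe: "qpcbibzwjw" -> "ferqxqolyl" -> "FERQXQOLYL" -> "LYLOQXQREF"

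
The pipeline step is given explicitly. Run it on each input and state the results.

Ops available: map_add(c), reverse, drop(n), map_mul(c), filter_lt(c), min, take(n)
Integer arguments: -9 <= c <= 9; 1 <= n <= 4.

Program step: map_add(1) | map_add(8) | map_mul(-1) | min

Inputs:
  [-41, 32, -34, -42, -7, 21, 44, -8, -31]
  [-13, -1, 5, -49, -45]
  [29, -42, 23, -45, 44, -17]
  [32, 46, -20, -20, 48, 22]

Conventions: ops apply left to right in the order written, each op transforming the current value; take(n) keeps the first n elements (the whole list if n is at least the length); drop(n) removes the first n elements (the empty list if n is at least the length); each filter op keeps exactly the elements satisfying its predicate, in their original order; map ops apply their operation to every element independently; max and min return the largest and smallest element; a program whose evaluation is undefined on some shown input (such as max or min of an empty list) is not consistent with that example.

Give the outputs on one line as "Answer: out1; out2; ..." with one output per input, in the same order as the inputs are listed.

-53; -14; -53; -57

Execution, op by op:
  [-41, 32, -34, -42, -7, 21, 44, -8, -31] -> [-40, 33, -33, -41, -6, 22, 45, -7, -30] -> [-32, 41, -25, -33, 2, 30, 53, 1, -22] -> [32, -41, 25, 33, -2, -30, -53, -1, 22] -> -53
  [-13, -1, 5, -49, -45] -> [-12, 0, 6, -48, -44] -> [-4, 8, 14, -40, -36] -> [4, -8, -14, 40, 36] -> -14
  [29, -42, 23, -45, 44, -17] -> [30, -41, 24, -44, 45, -16] -> [38, -33, 32, -36, 53, -8] -> [-38, 33, -32, 36, -53, 8] -> -53
  [32, 46, -20, -20, 48, 22] -> [33, 47, -19, -19, 49, 23] -> [41, 55, -11, -11, 57, 31] -> [-41, -55, 11, 11, -57, -31] -> -57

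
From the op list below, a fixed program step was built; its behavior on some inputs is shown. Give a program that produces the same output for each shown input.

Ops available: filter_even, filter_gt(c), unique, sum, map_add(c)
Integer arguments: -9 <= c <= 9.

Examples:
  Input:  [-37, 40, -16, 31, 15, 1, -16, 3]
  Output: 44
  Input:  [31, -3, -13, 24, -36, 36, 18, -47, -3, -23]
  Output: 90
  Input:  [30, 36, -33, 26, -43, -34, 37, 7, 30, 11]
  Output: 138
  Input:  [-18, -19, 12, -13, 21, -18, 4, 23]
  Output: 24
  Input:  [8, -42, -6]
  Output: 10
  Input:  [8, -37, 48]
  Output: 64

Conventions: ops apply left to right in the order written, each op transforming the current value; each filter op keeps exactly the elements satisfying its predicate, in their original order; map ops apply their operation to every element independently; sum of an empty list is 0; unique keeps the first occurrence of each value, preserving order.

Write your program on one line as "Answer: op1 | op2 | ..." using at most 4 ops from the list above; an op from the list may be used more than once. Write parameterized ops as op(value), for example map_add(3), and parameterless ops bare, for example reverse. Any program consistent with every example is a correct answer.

map_add(4) | filter_gt(-5) | filter_even | sum

Check, running the answer program on each example:
  [-37, 40, -16, 31, 15, 1, -16, 3] -> [-33, 44, -12, 35, 19, 5, -12, 7] -> [44, 35, 19, 5, 7] -> [44] -> 44
  [31, -3, -13, 24, -36, 36, 18, -47, -3, -23] -> [35, 1, -9, 28, -32, 40, 22, -43, 1, -19] -> [35, 1, 28, 40, 22, 1] -> [28, 40, 22] -> 90
  [30, 36, -33, 26, -43, -34, 37, 7, 30, 11] -> [34, 40, -29, 30, -39, -30, 41, 11, 34, 15] -> [34, 40, 30, 41, 11, 34, 15] -> [34, 40, 30, 34] -> 138
  [-18, -19, 12, -13, 21, -18, 4, 23] -> [-14, -15, 16, -9, 25, -14, 8, 27] -> [16, 25, 8, 27] -> [16, 8] -> 24
  [8, -42, -6] -> [12, -38, -2] -> [12, -2] -> [12, -2] -> 10
  [8, -37, 48] -> [12, -33, 52] -> [12, 52] -> [12, 52] -> 64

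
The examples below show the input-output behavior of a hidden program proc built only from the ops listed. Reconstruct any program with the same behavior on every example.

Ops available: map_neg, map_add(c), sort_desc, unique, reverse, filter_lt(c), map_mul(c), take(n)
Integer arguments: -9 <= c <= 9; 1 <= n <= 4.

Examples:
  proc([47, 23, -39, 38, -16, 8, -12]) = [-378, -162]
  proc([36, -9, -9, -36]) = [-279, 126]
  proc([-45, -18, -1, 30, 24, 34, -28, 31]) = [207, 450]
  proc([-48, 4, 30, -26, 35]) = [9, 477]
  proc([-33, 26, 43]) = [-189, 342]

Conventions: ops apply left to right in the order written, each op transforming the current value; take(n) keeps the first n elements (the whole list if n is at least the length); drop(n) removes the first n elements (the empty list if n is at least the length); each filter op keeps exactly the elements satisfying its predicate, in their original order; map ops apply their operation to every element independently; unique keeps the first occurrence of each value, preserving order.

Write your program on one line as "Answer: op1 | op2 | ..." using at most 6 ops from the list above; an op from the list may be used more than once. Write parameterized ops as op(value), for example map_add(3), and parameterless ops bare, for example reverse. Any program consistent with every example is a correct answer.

map_add(-9) | map_add(4) | take(2) | sort_desc | map_mul(-9)

Check, running the answer program on each example:
  [47, 23, -39, 38, -16, 8, -12] -> [38, 14, -48, 29, -25, -1, -21] -> [42, 18, -44, 33, -21, 3, -17] -> [42, 18] -> [42, 18] -> [-378, -162]
  [36, -9, -9, -36] -> [27, -18, -18, -45] -> [31, -14, -14, -41] -> [31, -14] -> [31, -14] -> [-279, 126]
  [-45, -18, -1, 30, 24, 34, -28, 31] -> [-54, -27, -10, 21, 15, 25, -37, 22] -> [-50, -23, -6, 25, 19, 29, -33, 26] -> [-50, -23] -> [-23, -50] -> [207, 450]
  [-48, 4, 30, -26, 35] -> [-57, -5, 21, -35, 26] -> [-53, -1, 25, -31, 30] -> [-53, -1] -> [-1, -53] -> [9, 477]
  [-33, 26, 43] -> [-42, 17, 34] -> [-38, 21, 38] -> [-38, 21] -> [21, -38] -> [-189, 342]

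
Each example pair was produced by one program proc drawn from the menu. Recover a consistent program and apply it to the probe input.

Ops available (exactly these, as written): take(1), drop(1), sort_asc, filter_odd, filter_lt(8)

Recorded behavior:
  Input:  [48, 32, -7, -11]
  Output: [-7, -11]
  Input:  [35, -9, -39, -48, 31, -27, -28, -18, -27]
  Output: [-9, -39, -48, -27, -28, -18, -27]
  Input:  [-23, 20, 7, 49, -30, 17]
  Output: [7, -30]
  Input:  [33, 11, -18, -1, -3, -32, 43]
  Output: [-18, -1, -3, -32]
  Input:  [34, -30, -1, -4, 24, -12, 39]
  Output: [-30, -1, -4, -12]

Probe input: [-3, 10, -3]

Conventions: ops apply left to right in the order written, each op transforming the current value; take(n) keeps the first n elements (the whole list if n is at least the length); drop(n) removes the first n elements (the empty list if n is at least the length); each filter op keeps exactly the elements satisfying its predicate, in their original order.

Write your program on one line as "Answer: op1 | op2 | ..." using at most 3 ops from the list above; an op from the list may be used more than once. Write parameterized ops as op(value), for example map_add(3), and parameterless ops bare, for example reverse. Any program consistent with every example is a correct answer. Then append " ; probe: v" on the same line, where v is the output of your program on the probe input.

drop(1) | filter_lt(8) ; probe: [-3]

Check, running the answer program on each example:
  [48, 32, -7, -11] -> [32, -7, -11] -> [-7, -11]
  [35, -9, -39, -48, 31, -27, -28, -18, -27] -> [-9, -39, -48, 31, -27, -28, -18, -27] -> [-9, -39, -48, -27, -28, -18, -27]
  [-23, 20, 7, 49, -30, 17] -> [20, 7, 49, -30, 17] -> [7, -30]
  [33, 11, -18, -1, -3, -32, 43] -> [11, -18, -1, -3, -32, 43] -> [-18, -1, -3, -32]
  [34, -30, -1, -4, 24, -12, 39] -> [-30, -1, -4, 24, -12, 39] -> [-30, -1, -4, -12]
  probe: [-3, 10, -3] -> [10, -3] -> [-3]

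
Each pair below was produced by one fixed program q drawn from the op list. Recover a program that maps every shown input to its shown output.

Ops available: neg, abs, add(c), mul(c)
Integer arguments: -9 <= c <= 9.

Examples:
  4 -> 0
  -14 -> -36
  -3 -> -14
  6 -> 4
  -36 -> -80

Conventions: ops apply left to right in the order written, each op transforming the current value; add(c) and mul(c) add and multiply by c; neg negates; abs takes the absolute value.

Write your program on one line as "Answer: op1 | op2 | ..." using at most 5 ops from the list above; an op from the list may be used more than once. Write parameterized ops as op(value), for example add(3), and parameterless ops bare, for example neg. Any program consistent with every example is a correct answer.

add(8) | neg | add(5) | add(7) | mul(-2)

Check, running the answer program on each example:
  4 -> 12 -> -12 -> -7 -> 0 -> 0
  -14 -> -6 -> 6 -> 11 -> 18 -> -36
  -3 -> 5 -> -5 -> 0 -> 7 -> -14
  6 -> 14 -> -14 -> -9 -> -2 -> 4
  -36 -> -28 -> 28 -> 33 -> 40 -> -80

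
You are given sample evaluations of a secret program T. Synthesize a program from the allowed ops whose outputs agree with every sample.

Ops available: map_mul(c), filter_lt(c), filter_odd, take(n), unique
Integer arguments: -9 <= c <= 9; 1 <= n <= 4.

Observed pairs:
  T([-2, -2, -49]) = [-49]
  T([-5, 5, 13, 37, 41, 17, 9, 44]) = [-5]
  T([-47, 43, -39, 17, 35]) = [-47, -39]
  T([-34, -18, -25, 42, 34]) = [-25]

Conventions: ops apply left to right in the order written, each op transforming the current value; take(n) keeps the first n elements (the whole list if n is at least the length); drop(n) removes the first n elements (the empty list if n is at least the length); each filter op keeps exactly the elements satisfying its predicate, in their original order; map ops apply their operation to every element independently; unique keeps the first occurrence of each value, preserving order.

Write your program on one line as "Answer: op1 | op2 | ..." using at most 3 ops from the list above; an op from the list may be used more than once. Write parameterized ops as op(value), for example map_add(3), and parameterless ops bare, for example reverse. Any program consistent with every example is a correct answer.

unique | filter_odd | filter_lt(-2)

Check, running the answer program on each example:
  [-2, -2, -49] -> [-2, -49] -> [-49] -> [-49]
  [-5, 5, 13, 37, 41, 17, 9, 44] -> [-5, 5, 13, 37, 41, 17, 9, 44] -> [-5, 5, 13, 37, 41, 17, 9] -> [-5]
  [-47, 43, -39, 17, 35] -> [-47, 43, -39, 17, 35] -> [-47, 43, -39, 17, 35] -> [-47, -39]
  [-34, -18, -25, 42, 34] -> [-34, -18, -25, 42, 34] -> [-25] -> [-25]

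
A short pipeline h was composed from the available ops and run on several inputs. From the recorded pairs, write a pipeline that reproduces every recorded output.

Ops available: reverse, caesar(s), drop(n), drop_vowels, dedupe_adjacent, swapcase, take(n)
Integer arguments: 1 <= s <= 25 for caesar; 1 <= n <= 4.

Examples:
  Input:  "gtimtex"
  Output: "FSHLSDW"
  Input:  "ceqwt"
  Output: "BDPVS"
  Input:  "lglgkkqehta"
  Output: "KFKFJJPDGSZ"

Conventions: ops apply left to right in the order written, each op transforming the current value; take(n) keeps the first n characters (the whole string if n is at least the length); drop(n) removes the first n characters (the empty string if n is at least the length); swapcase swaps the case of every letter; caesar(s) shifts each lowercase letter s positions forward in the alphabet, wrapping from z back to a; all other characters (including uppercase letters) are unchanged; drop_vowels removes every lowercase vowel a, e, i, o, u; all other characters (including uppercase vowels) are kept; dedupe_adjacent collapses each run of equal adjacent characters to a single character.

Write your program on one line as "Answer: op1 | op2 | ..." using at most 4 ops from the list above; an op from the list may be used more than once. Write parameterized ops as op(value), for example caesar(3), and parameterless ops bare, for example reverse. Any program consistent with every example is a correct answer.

caesar(22) | caesar(3) | swapcase

Check, running the answer program on each example:
  "gtimtex" -> "cpeipat" -> "fshlsdw" -> "FSHLSDW"
  "ceqwt" -> "yamsp" -> "bdpvs" -> "BDPVS"
  "lglgkkqehta" -> "hchcggmadpw" -> "kfkfjjpdgsz" -> "KFKFJJPDGSZ"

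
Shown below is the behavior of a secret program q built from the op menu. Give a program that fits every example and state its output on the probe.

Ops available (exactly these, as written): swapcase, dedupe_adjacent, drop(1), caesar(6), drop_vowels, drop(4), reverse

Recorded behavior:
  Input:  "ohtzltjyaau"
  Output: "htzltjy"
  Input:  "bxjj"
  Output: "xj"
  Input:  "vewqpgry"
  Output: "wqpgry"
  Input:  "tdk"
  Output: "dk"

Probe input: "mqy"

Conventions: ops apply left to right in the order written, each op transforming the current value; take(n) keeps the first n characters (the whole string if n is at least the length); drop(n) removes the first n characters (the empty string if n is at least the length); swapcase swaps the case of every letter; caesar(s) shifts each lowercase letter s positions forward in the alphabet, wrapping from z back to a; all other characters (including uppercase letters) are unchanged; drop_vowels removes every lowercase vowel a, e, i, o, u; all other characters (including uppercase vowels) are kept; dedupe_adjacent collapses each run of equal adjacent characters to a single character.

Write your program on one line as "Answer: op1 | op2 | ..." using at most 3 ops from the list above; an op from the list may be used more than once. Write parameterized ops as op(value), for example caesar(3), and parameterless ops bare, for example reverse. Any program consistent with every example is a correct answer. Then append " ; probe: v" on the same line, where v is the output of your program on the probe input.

drop(1) | drop_vowels | dedupe_adjacent ; probe: "qy"

Check, running the answer program on each example:
  "ohtzltjyaau" -> "htzltjyaau" -> "htzltjy" -> "htzltjy"
  "bxjj" -> "xjj" -> "xjj" -> "xj"
  "vewqpgry" -> "ewqpgry" -> "wqpgry" -> "wqpgry"
  "tdk" -> "dk" -> "dk" -> "dk"
  probe: "mqy" -> "qy" -> "qy" -> "qy"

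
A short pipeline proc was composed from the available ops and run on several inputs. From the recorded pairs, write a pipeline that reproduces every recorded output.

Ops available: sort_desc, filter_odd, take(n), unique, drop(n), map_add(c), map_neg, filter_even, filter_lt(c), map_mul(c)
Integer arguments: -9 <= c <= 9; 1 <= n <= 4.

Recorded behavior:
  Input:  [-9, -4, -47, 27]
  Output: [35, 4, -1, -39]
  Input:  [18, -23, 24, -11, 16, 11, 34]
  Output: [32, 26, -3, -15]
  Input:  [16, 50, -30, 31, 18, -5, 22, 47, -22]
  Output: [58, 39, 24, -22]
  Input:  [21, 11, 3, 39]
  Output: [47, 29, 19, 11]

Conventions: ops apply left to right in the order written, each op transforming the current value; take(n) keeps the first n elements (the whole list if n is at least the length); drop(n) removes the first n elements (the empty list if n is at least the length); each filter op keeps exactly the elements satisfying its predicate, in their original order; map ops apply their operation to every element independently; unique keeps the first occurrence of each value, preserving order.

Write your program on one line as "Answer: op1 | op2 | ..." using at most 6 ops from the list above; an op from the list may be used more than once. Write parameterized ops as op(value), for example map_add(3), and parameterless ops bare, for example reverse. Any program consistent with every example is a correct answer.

map_neg | take(4) | map_neg | map_add(8) | sort_desc

Check, running the answer program on each example:
  [-9, -4, -47, 27] -> [9, 4, 47, -27] -> [9, 4, 47, -27] -> [-9, -4, -47, 27] -> [-1, 4, -39, 35] -> [35, 4, -1, -39]
  [18, -23, 24, -11, 16, 11, 34] -> [-18, 23, -24, 11, -16, -11, -34] -> [-18, 23, -24, 11] -> [18, -23, 24, -11] -> [26, -15, 32, -3] -> [32, 26, -3, -15]
  [16, 50, -30, 31, 18, -5, 22, 47, -22] -> [-16, -50, 30, -31, -18, 5, -22, -47, 22] -> [-16, -50, 30, -31] -> [16, 50, -30, 31] -> [24, 58, -22, 39] -> [58, 39, 24, -22]
  [21, 11, 3, 39] -> [-21, -11, -3, -39] -> [-21, -11, -3, -39] -> [21, 11, 3, 39] -> [29, 19, 11, 47] -> [47, 29, 19, 11]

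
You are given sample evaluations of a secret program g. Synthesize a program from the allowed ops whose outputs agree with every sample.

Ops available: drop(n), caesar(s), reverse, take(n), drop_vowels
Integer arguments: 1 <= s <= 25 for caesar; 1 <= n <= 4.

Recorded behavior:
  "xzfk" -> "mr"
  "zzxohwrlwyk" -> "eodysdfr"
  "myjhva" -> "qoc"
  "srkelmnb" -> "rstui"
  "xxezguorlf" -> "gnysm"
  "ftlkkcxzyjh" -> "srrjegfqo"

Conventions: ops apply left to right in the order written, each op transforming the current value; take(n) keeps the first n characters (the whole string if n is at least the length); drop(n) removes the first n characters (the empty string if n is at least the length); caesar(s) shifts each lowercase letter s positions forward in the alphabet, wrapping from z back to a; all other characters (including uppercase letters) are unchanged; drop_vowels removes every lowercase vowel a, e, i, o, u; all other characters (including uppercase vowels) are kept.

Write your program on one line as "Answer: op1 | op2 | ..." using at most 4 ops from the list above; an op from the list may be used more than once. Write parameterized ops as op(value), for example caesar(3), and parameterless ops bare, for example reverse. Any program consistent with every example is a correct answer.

drop_vowels | drop(2) | caesar(9) | caesar(24)

Check, running the answer program on each example:
  "xzfk" -> "xzfk" -> "fk" -> "ot" -> "mr"
  "zzxohwrlwyk" -> "zzxhwrlwyk" -> "xhwrlwyk" -> "gqfaufht" -> "eodysdfr"
  "myjhva" -> "myjhv" -> "jhv" -> "sqe" -> "qoc"
  "srkelmnb" -> "srklmnb" -> "klmnb" -> "tuvwk" -> "rstui"
  "xxezguorlf" -> "xxzgrlf" -> "zgrlf" -> "ipauo" -> "gnysm"
  "ftlkkcxzyjh" -> "ftlkkcxzyjh" -> "lkkcxzyjh" -> "uttlgihsq" -> "srrjegfqo"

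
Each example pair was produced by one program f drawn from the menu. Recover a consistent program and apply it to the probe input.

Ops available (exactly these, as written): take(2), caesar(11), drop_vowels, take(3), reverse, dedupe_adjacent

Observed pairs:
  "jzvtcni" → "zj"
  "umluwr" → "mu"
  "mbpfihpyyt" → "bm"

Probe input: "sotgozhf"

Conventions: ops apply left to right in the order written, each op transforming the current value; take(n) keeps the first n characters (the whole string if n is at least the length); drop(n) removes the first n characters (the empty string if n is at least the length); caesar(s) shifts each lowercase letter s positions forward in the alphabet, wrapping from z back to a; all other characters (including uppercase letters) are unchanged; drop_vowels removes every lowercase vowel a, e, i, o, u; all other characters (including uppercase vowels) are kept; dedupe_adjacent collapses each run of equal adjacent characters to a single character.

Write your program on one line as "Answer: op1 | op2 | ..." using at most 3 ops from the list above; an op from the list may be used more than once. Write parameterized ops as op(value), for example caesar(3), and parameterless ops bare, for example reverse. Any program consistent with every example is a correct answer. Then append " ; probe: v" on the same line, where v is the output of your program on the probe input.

dedupe_adjacent | take(2) | reverse ; probe: "os"

Check, running the answer program on each example:
  "jzvtcni" -> "jzvtcni" -> "jz" -> "zj"
  "umluwr" -> "umluwr" -> "um" -> "mu"
  "mbpfihpyyt" -> "mbpfihpyt" -> "mb" -> "bm"
  probe: "sotgozhf" -> "sotgozhf" -> "so" -> "os"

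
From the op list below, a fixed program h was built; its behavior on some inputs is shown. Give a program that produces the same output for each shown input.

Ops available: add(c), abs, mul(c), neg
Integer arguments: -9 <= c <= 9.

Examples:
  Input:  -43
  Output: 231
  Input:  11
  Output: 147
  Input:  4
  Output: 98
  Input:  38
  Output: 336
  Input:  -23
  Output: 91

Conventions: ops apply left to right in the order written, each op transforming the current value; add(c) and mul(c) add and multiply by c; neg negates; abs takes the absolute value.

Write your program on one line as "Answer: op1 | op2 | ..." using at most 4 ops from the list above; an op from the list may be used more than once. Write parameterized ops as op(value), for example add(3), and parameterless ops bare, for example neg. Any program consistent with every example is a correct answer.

add(7) | add(3) | mul(-7) | abs

Check, running the answer program on each example:
  -43 -> -36 -> -33 -> 231 -> 231
  11 -> 18 -> 21 -> -147 -> 147
  4 -> 11 -> 14 -> -98 -> 98
  38 -> 45 -> 48 -> -336 -> 336
  -23 -> -16 -> -13 -> 91 -> 91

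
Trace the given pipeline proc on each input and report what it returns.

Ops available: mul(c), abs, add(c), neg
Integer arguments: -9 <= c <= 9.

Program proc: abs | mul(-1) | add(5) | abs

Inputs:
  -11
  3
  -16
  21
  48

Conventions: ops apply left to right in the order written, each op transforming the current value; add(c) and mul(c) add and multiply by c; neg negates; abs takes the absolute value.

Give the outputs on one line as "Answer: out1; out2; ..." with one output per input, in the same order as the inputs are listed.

6; 2; 11; 16; 43

Execution, op by op:
  -11 -> 11 -> -11 -> -6 -> 6
  3 -> 3 -> -3 -> 2 -> 2
  -16 -> 16 -> -16 -> -11 -> 11
  21 -> 21 -> -21 -> -16 -> 16
  48 -> 48 -> -48 -> -43 -> 43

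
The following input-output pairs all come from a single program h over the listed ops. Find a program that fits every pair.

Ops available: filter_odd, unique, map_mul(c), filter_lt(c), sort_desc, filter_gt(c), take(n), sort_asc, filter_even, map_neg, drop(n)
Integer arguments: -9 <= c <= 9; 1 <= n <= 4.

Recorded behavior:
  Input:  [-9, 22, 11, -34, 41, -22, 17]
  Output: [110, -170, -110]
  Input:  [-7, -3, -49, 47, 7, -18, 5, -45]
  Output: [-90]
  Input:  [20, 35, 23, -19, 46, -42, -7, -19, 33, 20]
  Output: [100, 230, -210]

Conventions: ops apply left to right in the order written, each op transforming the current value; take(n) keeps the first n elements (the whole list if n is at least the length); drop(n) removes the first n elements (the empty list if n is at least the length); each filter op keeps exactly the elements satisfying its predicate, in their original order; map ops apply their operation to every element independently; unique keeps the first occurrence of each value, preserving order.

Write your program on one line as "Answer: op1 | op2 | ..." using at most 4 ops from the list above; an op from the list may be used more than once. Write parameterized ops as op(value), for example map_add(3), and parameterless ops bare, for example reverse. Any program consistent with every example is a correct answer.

unique | map_neg | map_mul(-5) | filter_even

Check, running the answer program on each example:
  [-9, 22, 11, -34, 41, -22, 17] -> [-9, 22, 11, -34, 41, -22, 17] -> [9, -22, -11, 34, -41, 22, -17] -> [-45, 110, 55, -170, 205, -110, 85] -> [110, -170, -110]
  [-7, -3, -49, 47, 7, -18, 5, -45] -> [-7, -3, -49, 47, 7, -18, 5, -45] -> [7, 3, 49, -47, -7, 18, -5, 45] -> [-35, -15, -245, 235, 35, -90, 25, -225] -> [-90]
  [20, 35, 23, -19, 46, -42, -7, -19, 33, 20] -> [20, 35, 23, -19, 46, -42, -7, 33] -> [-20, -35, -23, 19, -46, 42, 7, -33] -> [100, 175, 115, -95, 230, -210, -35, 165] -> [100, 230, -210]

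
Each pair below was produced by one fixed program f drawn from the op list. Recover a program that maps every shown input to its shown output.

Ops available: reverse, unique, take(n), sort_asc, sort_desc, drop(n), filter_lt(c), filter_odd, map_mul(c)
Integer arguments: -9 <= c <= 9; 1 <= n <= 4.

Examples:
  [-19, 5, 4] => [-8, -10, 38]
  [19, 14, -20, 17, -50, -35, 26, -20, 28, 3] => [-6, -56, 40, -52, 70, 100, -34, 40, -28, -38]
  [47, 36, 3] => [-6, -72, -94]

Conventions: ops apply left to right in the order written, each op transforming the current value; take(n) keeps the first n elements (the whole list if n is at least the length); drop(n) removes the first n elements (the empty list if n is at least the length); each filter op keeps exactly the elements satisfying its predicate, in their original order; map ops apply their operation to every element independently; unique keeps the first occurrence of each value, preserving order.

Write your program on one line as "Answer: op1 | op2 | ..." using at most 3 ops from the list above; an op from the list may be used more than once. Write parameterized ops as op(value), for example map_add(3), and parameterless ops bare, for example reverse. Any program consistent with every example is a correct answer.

reverse | map_mul(-2)

Check, running the answer program on each example:
  [-19, 5, 4] -> [4, 5, -19] -> [-8, -10, 38]
  [19, 14, -20, 17, -50, -35, 26, -20, 28, 3] -> [3, 28, -20, 26, -35, -50, 17, -20, 14, 19] -> [-6, -56, 40, -52, 70, 100, -34, 40, -28, -38]
  [47, 36, 3] -> [3, 36, 47] -> [-6, -72, -94]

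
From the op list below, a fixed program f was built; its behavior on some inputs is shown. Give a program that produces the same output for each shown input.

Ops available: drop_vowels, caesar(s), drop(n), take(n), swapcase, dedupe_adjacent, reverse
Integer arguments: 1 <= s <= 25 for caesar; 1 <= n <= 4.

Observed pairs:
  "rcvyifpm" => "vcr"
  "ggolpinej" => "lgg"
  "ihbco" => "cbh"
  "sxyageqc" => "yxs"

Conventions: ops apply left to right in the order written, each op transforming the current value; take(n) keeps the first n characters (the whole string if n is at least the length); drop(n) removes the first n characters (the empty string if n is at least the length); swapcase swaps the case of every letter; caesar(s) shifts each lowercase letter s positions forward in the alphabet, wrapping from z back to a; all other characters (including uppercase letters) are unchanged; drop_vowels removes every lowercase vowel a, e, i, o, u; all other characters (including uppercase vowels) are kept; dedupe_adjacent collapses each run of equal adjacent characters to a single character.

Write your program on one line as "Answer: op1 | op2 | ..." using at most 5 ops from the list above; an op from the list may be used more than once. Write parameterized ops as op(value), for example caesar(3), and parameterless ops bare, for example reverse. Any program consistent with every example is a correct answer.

take(4) | drop_vowels | take(3) | reverse

Check, running the answer program on each example:
  "rcvyifpm" -> "rcvy" -> "rcvy" -> "rcv" -> "vcr"
  "ggolpinej" -> "ggol" -> "ggl" -> "ggl" -> "lgg"
  "ihbco" -> "ihbc" -> "hbc" -> "hbc" -> "cbh"
  "sxyageqc" -> "sxya" -> "sxy" -> "sxy" -> "yxs"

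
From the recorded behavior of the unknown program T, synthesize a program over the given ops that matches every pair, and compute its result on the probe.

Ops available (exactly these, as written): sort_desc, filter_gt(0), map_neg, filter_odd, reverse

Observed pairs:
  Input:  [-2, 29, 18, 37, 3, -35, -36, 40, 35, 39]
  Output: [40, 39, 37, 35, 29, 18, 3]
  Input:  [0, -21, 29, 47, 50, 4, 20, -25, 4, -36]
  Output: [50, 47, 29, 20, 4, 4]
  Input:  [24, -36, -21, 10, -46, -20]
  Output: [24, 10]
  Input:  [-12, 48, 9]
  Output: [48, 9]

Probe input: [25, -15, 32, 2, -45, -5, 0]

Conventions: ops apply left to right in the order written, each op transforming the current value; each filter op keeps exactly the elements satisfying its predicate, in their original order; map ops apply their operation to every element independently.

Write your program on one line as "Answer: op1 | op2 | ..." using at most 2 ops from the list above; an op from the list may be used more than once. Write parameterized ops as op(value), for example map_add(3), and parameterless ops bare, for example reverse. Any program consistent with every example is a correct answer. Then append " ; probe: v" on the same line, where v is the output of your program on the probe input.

sort_desc | filter_gt(0) ; probe: [32, 25, 2]

Check, running the answer program on each example:
  [-2, 29, 18, 37, 3, -35, -36, 40, 35, 39] -> [40, 39, 37, 35, 29, 18, 3, -2, -35, -36] -> [40, 39, 37, 35, 29, 18, 3]
  [0, -21, 29, 47, 50, 4, 20, -25, 4, -36] -> [50, 47, 29, 20, 4, 4, 0, -21, -25, -36] -> [50, 47, 29, 20, 4, 4]
  [24, -36, -21, 10, -46, -20] -> [24, 10, -20, -21, -36, -46] -> [24, 10]
  [-12, 48, 9] -> [48, 9, -12] -> [48, 9]
  probe: [25, -15, 32, 2, -45, -5, 0] -> [32, 25, 2, 0, -5, -15, -45] -> [32, 25, 2]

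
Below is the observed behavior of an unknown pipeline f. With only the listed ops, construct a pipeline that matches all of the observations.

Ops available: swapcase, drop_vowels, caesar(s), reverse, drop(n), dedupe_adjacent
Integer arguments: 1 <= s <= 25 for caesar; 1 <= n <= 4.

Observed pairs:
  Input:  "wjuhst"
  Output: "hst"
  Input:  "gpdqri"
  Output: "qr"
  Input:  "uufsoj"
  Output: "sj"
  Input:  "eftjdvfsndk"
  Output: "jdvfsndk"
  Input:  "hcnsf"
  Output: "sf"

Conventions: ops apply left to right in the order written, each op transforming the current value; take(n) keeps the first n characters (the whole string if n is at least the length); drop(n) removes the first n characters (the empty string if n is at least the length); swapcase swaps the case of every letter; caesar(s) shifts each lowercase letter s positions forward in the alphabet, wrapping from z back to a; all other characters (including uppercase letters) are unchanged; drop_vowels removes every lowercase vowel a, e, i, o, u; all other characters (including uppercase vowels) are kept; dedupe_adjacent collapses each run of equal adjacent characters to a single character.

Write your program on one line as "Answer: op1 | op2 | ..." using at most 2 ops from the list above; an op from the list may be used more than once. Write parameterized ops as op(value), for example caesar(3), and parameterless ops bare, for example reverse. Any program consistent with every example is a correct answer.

drop(3) | drop_vowels

Check, running the answer program on each example:
  "wjuhst" -> "hst" -> "hst"
  "gpdqri" -> "qri" -> "qr"
  "uufsoj" -> "soj" -> "sj"
  "eftjdvfsndk" -> "jdvfsndk" -> "jdvfsndk"
  "hcnsf" -> "sf" -> "sf"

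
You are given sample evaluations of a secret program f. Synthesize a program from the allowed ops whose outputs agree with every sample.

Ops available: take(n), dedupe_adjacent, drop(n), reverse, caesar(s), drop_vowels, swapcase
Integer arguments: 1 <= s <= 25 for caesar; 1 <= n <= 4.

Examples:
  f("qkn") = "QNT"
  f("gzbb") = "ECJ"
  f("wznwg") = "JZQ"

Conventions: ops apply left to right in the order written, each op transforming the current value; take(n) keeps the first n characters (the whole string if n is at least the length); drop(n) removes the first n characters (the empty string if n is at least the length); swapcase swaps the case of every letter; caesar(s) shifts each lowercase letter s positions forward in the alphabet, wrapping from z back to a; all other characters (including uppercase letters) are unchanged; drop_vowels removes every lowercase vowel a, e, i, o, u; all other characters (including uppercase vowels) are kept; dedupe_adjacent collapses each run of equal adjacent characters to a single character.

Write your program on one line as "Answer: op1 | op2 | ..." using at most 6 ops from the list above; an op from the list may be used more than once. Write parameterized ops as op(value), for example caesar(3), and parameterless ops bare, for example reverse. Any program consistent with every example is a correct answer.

reverse | caesar(3) | dedupe_adjacent | swapcase | take(3)

Check, running the answer program on each example:
  "qkn" -> "nkq" -> "qnt" -> "qnt" -> "QNT" -> "QNT"
  "gzbb" -> "bbzg" -> "eecj" -> "ecj" -> "ECJ" -> "ECJ"
  "wznwg" -> "gwnzw" -> "jzqcz" -> "jzqcz" -> "JZQCZ" -> "JZQ"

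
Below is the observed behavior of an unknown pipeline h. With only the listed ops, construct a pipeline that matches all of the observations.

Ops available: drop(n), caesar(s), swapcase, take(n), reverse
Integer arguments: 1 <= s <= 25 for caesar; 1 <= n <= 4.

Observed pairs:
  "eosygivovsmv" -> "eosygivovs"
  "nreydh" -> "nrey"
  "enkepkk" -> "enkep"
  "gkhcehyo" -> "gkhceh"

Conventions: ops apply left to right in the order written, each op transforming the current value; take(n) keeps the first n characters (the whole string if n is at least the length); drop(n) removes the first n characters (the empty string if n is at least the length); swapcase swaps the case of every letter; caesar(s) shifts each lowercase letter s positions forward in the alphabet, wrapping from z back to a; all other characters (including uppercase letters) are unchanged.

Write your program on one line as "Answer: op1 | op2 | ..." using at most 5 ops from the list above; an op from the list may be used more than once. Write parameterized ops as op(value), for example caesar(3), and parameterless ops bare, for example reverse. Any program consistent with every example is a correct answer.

reverse | drop(2) | swapcase | reverse | swapcase

Check, running the answer program on each example:
  "eosygivovsmv" -> "vmsvovigysoe" -> "svovigysoe" -> "SVOVIGYSOE" -> "EOSYGIVOVS" -> "eosygivovs"
  "nreydh" -> "hdyern" -> "yern" -> "YERN" -> "NREY" -> "nrey"
  "enkepkk" -> "kkpekne" -> "pekne" -> "PEKNE" -> "ENKEP" -> "enkep"
  "gkhcehyo" -> "oyhechkg" -> "hechkg" -> "HECHKG" -> "GKHCEH" -> "gkhceh"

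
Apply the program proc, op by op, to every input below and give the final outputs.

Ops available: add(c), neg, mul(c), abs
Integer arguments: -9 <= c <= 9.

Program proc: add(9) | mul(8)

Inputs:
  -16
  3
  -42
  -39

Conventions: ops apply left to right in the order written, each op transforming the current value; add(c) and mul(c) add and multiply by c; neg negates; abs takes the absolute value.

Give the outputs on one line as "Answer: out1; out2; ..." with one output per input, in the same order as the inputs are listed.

Execution, op by op:
  -16 -> -7 -> -56
  3 -> 12 -> 96
  -42 -> -33 -> -264
  -39 -> -30 -> -240

-56; 96; -264; -240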